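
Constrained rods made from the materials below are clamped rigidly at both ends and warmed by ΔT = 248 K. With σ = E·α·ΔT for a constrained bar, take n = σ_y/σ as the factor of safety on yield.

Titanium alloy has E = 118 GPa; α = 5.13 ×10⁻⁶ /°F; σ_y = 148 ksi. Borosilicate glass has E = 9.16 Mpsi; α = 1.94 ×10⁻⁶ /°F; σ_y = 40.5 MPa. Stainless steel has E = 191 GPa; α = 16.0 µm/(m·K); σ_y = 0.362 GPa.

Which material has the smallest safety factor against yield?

stainless steel

Converting E to GPa, α to ×10⁻⁶/K, σ_y to MPa, then σ and n for each:
  titanium alloy: E = 118.0, α = 9.23, σ_y = 1020 → σ = 270 MPa, n = 3.78
  borosilicate glass: E = 63.16, α = 3.49, σ_y = 40.50 → σ = 54.7 MPa, n = 0.740
  stainless steel: E = 191.0, α = 16.0, σ_y = 362.0 → σ = 758 MPa, n = 0.478
The minimum is stainless steel at n = 0.478.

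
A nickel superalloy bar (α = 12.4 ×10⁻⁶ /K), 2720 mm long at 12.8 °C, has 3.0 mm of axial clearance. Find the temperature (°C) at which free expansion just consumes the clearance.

102 °C

α·L₀·ΔT = 3.0 mm ⇒ ΔT = 3.0 / (12.4×10⁻⁶ × 2720.0) = 88.95 K.
T = 12.8 + 88.95 = 101.7 °C.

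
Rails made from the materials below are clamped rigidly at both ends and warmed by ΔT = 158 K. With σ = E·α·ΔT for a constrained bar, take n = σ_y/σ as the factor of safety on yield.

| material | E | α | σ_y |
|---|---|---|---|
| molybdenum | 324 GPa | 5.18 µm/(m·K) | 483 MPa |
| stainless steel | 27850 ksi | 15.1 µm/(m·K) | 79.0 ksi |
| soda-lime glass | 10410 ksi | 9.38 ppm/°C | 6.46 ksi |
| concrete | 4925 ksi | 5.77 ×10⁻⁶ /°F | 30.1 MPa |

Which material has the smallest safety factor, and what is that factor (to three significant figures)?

With everything in SI (GPa, ×10⁻⁶/K, MPa):
  molybdenum: E = 324.0, α = 5.18, σ_y = 483.0 → σ = 265 MPa, n = 1.82
  stainless steel: E = 192.0, α = 15.1, σ_y = 544.7 → σ = 458 MPa, n = 1.19
  soda-lime glass: E = 71.77, α = 9.38, σ_y = 44.54 → σ = 106 MPa, n = 0.419
  concrete: E = 33.96, α = 10.4, σ_y = 30.10 → σ = 55.7 MPa, n = 0.540
Soda-lime glass has the lowest safety factor, n = 0.419.

soda-lime glass, n = 0.419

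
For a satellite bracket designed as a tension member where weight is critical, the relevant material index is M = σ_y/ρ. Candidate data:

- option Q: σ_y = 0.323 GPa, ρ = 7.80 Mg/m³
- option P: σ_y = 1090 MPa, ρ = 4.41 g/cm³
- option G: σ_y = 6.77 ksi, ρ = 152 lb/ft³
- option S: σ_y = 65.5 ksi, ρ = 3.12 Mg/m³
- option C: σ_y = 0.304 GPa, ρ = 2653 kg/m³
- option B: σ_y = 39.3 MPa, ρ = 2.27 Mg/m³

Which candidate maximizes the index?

option P

After converting to SI:
  option Q: σ_y = 323.0 MPa, ρ = 7800 kg/m³
  option P: σ_y = 1090 MPa, ρ = 4410 kg/m³
  option G: σ_y = 46.68 MPa, ρ = 2435 kg/m³
  option S: σ_y = 451.6 MPa, ρ = 3120 kg/m³
  option C: σ_y = 304.0 MPa, ρ = 2653 kg/m³
  option B: σ_y = 39.30 MPa, ρ = 2270 kg/m³
  option P: M = 247 kN·m/kg
  option S: M = 145 kN·m/kg
  option C: M = 115 kN·m/kg
  option Q: M = 41.4 kN·m/kg
  option G: M = 19.2 kN·m/kg
  option B: M = 17.3 kN·m/kg
Highest index: option P.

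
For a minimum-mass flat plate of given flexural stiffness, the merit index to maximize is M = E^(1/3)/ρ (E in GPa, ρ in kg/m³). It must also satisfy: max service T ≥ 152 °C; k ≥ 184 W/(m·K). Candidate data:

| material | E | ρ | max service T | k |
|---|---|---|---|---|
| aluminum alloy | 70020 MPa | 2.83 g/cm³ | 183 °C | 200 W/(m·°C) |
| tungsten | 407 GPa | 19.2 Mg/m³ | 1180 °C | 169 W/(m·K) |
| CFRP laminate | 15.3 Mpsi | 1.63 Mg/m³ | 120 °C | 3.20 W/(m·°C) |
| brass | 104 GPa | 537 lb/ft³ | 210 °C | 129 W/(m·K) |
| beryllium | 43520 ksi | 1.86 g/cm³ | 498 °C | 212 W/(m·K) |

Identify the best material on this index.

beryllium

Screen on constraints: max service T ≥ 152 °C; k ≥ 184 W/(m·K). Survivors: aluminum alloy, beryllium.
After converting to SI:
  aluminum alloy: E = 70.02 GPa, ρ = 2830 kg/m³
  beryllium: E = 300.1 GPa, ρ = 1860 kg/m³
  beryllium: M = 3.60×10⁻³
  aluminum alloy: M = 1.46×10⁻³
Beryllium has the largest M.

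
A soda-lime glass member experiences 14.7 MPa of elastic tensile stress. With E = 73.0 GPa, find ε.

2.01×10⁻⁴

ε = σ/E = 14.7 / 73000 = 2.01×10⁻⁴.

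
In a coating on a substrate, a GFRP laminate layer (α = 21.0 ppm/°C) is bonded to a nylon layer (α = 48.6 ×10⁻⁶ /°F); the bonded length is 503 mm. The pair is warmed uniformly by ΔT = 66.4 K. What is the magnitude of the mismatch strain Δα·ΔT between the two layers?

4.41×10⁻³

nylon: α = 48.6×10⁻⁶/°F × 9/5 = 87.5×10⁻⁶/K.
Δα = |21.0 − 87.5|×10⁻⁶/K = 66.5×10⁻⁶/K.
Mismatch strain = Δα·ΔT = 66.5×10⁻⁶ × 66.4 = 4.41×10⁻³.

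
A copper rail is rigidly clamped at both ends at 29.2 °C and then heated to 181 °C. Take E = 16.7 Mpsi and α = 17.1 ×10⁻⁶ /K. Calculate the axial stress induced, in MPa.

E = 16.7 Mpsi = 115.1 GPa.
ΔT = 151.8 K. Constrained thermal stress σ = E·α·ΔT = 115.1×10³ MPa × 17.1×10⁻⁶ × 151.8 = 299 MPa (compressive).

299 MPa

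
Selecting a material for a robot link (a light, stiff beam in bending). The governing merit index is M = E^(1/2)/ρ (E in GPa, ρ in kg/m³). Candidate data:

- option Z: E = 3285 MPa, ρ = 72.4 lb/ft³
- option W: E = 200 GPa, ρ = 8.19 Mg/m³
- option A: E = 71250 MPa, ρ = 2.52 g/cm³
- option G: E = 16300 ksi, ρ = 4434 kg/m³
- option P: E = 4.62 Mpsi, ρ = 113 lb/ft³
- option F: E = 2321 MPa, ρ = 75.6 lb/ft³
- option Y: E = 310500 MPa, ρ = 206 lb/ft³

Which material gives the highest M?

Putting every candidate on a common basis:
  option Z: E = 3.285 GPa, ρ = 1160 kg/m³
  option W: E = 200.0 GPa, ρ = 8190 kg/m³
  option A: E = 71.25 GPa, ρ = 2520 kg/m³
  option G: E = 112.4 GPa, ρ = 4434 kg/m³
  option P: E = 31.85 GPa, ρ = 1810 kg/m³
  option F: E = 2.321 GPa, ρ = 1211 kg/m³
  option Y: E = 310.5 GPa, ρ = 3300 kg/m³
  option Y: M = 5.34×10⁻³
  option A: M = 3.35×10⁻³
  option P: M = 3.12×10⁻³
  option G: M = 2.39×10⁻³
  option W: M = 1.73×10⁻³
  option Z: M = 1.56×10⁻³
  option F: M = 1.26×10⁻³
Option Y has the largest M.

option Y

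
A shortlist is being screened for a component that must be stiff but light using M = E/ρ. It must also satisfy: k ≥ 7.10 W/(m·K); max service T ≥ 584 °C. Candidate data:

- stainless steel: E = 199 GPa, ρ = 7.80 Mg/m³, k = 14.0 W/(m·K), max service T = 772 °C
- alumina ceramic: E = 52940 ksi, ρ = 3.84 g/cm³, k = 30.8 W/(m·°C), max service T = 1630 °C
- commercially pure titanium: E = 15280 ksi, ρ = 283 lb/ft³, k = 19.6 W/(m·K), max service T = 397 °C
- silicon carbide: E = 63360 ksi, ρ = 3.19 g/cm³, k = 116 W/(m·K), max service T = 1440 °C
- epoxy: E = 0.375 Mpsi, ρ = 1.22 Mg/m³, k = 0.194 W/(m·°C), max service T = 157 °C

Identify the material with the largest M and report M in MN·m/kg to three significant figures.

silicon carbide, M = 137 MN·m/kg

Screen on constraints: k ≥ 7.10 W/(m·K); max service T ≥ 584 °C. Survivors: stainless steel, alumina ceramic, silicon carbide.
Convert each candidate to consistent units, then evaluate M:
  stainless steel: E = 199.0 GPa, ρ = 7800 kg/m³
  alumina ceramic: E = 365.0 GPa, ρ = 3840 kg/m³
  silicon carbide: E = 436.9 GPa, ρ = 3190 kg/m³
  silicon carbide: M = 137 MN·m/kg
  alumina ceramic: M = 95.1 MN·m/kg
  stainless steel: M = 25.5 MN·m/kg
Silicon carbide has the largest M.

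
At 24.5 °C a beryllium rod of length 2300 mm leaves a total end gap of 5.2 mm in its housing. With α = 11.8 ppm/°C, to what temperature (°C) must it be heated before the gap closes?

216 °C

α·L₀·ΔT = 5.2 mm ⇒ ΔT = 5.2 / (11.8×10⁻⁶ × 2300.0) = 191.6 K.
T = 24.5 + 191.6 = 216.1 °C.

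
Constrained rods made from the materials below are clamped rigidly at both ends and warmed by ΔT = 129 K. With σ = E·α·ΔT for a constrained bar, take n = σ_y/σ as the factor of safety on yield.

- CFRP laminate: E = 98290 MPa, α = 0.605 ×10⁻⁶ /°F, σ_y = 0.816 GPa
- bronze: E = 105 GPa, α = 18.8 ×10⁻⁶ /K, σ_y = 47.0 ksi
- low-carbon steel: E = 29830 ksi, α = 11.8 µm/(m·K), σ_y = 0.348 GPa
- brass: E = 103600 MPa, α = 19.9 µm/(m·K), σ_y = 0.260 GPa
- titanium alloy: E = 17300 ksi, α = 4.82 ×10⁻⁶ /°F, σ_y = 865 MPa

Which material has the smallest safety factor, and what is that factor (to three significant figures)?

Converting E to GPa, α to ×10⁻⁶/K, σ_y to MPa, then σ and n for each:
  CFRP laminate: E = 98.29, α = 1.09, σ_y = 816.0 → σ = 13.8 MPa, n = 59.1
  bronze: E = 105.0, α = 18.8, σ_y = 324.1 → σ = 255 MPa, n = 1.27
  low-carbon steel: E = 205.7, α = 11.8, σ_y = 348.0 → σ = 313 MPa, n = 1.11
  brass: E = 103.6, α = 19.9, σ_y = 260.0 → σ = 266 MPa, n = 0.978
  titanium alloy: E = 119.3, α = 8.68, σ_y = 865.0 → σ = 133 MPa, n = 6.48
Brass has the lowest safety factor, n = 0.978.

brass, n = 0.978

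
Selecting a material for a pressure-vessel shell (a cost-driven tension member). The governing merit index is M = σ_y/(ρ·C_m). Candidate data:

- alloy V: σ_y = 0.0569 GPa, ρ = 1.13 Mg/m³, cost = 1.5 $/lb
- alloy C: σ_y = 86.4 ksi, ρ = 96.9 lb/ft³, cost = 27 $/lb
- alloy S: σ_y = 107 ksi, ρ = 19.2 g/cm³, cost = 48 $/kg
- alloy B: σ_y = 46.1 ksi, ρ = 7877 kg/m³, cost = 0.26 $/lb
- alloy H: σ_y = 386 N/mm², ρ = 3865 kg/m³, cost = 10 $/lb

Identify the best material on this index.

alloy B

Putting every candidate on a common basis:
  alloy V: σ_y = 56.90 MPa, ρ = 1130 kg/m³, cost = 3.307 $/kg
  alloy C: σ_y = 595.7 MPa, ρ = 1552 kg/m³, cost = 59.52 $/kg
  alloy S: σ_y = 737.7 MPa, ρ = 19200 kg/m³, cost = 48.00 $/kg
  alloy B: σ_y = 317.8 MPa, ρ = 7877 kg/m³, cost = 0.5732 $/kg
  alloy H: σ_y = 386.0 MPa, ρ = 3865 kg/m³, cost = 22.05 $/kg
  alloy B: M = 70.4 kN·m per $
  alloy V: M = 15.2 kN·m per $
  alloy C: M = 6.45 kN·m per $
  alloy H: M = 4.53 kN·m per $
  alloy S: M = 0.800 kN·m per $
Highest index: alloy B.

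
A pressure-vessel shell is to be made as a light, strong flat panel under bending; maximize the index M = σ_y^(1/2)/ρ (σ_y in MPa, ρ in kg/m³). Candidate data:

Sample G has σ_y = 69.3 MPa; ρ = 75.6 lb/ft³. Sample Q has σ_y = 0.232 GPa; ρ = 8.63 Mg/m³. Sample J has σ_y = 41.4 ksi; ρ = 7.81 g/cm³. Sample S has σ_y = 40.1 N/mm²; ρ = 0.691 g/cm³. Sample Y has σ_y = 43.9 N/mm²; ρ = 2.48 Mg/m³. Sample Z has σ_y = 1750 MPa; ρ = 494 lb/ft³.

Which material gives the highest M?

sample S

Putting every candidate on a common basis:
  sample G: σ_y = 69.30 MPa, ρ = 1211 kg/m³
  sample Q: σ_y = 232.0 MPa, ρ = 8630 kg/m³
  sample J: σ_y = 285.4 MPa, ρ = 7810 kg/m³
  sample S: σ_y = 40.10 MPa, ρ = 691.0 kg/m³
  sample Y: σ_y = 43.90 MPa, ρ = 2480 kg/m³
  sample Z: σ_y = 1750 MPa, ρ = 7913 kg/m³
  sample S: M = 9.16×10⁻³
  sample G: M = 6.87×10⁻³
  sample Z: M = 5.29×10⁻³
  sample Y: M = 2.67×10⁻³
  sample J: M = 2.16×10⁻³
  sample Q: M = 1.76×10⁻³
Sample S has the largest M.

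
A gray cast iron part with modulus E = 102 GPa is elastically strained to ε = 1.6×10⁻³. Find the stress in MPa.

σ = E·ε = 102000 MPa × 1.6×10⁻³ = 163 MPa.

163 MPa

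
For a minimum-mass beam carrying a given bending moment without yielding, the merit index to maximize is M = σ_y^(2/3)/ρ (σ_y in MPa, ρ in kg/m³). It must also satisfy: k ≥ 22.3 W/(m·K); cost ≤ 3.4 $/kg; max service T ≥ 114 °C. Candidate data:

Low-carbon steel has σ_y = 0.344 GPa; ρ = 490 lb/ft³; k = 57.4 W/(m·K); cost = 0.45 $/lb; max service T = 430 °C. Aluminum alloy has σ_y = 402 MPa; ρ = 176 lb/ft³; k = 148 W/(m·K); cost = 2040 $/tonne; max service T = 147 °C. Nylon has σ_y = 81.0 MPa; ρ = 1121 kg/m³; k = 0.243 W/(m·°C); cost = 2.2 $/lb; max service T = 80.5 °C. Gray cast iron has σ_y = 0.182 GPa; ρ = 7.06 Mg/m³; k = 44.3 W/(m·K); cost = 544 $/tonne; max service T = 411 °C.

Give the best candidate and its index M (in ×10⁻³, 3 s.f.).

Screen on constraints: k ≥ 22.3 W/(m·K); cost ≤ 3.4 $/kg; max service T ≥ 114 °C. Survivors: low-carbon steel, aluminum alloy, gray cast iron.
After converting to SI:
  low-carbon steel: σ_y = 344.0 MPa, ρ = 7849 kg/m³
  aluminum alloy: σ_y = 402.0 MPa, ρ = 2819 kg/m³
  gray cast iron: σ_y = 182.0 MPa, ρ = 7060 kg/m³
  aluminum alloy: M = 19.3×10⁻³
  low-carbon steel: M = 6.25×10⁻³
  gray cast iron: M = 4.55×10⁻³
The maximum is for aluminum alloy.

aluminum alloy, M = 19.3×10⁻³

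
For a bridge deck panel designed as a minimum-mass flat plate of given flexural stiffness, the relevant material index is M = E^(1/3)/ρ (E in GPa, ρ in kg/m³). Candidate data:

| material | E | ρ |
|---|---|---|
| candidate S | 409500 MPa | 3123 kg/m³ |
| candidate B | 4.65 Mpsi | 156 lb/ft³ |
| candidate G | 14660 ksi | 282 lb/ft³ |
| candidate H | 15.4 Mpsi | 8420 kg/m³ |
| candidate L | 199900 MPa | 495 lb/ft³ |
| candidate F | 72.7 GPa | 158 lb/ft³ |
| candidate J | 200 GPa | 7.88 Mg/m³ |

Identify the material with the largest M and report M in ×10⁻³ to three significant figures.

Normalizing units and computing the index:
  candidate S: E = 409.5 GPa, ρ = 3123 kg/m³
  candidate B: E = 32.06 GPa, ρ = 2499 kg/m³
  candidate G: E = 101.1 GPa, ρ = 4517 kg/m³
  candidate H: E = 106.2 GPa, ρ = 8420 kg/m³
  candidate L: E = 199.9 GPa, ρ = 7929 kg/m³
  candidate F: E = 72.70 GPa, ρ = 2531 kg/m³
  candidate J: E = 200.0 GPa, ρ = 7880 kg/m³
  candidate S: M = 2.38×10⁻³
  candidate F: M = 1.65×10⁻³
  candidate B: M = 1.27×10⁻³
  candidate G: M = 1.03×10⁻³
  candidate J: M = 0.742×10⁻³
  candidate L: M = 0.737×10⁻³
  candidate H: M = 0.562×10⁻³
Highest index: candidate S.

candidate S, M = 2.38×10⁻³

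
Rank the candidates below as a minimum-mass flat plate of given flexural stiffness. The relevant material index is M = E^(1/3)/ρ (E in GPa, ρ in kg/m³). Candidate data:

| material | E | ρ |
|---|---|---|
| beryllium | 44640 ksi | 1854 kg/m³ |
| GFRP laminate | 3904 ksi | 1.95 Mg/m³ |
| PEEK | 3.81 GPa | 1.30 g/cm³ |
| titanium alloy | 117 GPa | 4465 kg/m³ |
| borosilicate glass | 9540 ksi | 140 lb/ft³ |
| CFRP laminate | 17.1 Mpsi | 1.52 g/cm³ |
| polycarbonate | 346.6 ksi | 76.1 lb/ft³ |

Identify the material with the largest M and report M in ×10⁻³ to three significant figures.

beryllium, M = 3.64×10⁻³

Normalizing units and computing the index:
  beryllium: E = 307.8 GPa, ρ = 1854 kg/m³
  GFRP laminate: E = 26.92 GPa, ρ = 1950 kg/m³
  PEEK: E = 3.810 GPa, ρ = 1300 kg/m³
  titanium alloy: E = 117.0 GPa, ρ = 4465 kg/m³
  borosilicate glass: E = 65.78 GPa, ρ = 2243 kg/m³
  CFRP laminate: E = 117.9 GPa, ρ = 1520 kg/m³
  polycarbonate: E = 2.390 GPa, ρ = 1219 kg/m³
  beryllium: M = 3.64×10⁻³
  CFRP laminate: M = 3.23×10⁻³
  borosilicate glass: M = 1.80×10⁻³
  GFRP laminate: M = 1.54×10⁻³
  PEEK: M = 1.20×10⁻³
  polycarbonate: M = 1.10×10⁻³
  titanium alloy: M = 1.10×10⁻³
Beryllium has the largest M.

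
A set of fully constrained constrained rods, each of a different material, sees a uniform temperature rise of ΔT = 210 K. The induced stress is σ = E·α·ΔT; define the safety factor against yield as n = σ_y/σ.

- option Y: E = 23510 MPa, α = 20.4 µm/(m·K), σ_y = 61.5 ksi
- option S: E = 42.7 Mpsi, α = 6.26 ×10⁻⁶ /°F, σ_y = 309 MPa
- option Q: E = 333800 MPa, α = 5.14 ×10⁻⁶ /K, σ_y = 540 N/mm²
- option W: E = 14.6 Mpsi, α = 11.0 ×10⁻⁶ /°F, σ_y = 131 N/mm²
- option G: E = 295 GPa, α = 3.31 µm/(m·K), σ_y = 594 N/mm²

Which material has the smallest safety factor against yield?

Converting E to GPa, α to ×10⁻⁶/K, σ_y to MPa, then σ and n for each:
  option Y: E = 23.51, α = 20.4, σ_y = 424.0 → σ = 101 MPa, n = 4.21
  option S: E = 294.4, α = 11.3, σ_y = 309.0 → σ = 697 MPa, n = 0.444
  option Q: E = 333.8, α = 5.14, σ_y = 540.0 → σ = 360 MPa, n = 1.50
  option W: E = 100.7, α = 19.8, σ_y = 131.0 → σ = 419 MPa, n = 0.313
  option G: E = 295.0, α = 3.31, σ_y = 594.0 → σ = 205 MPa, n = 2.90
Smallest n: option W with n = 0.313.

option W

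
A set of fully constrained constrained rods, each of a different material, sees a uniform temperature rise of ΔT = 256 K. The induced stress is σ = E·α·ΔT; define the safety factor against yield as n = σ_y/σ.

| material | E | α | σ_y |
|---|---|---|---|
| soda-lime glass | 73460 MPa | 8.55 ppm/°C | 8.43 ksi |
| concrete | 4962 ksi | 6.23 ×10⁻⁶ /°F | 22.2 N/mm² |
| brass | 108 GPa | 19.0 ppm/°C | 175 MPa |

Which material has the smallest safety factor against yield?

concrete

Per material, after unit conversion:
  soda-lime glass: E = 73.46, α = 8.55, σ_y = 58.12 → σ = 161 MPa, n = 0.361
  concrete: E = 34.21, α = 11.2, σ_y = 22.20 → σ = 98.2 MPa, n = 0.226
  brass: E = 108.0, α = 19.0, σ_y = 175.0 → σ = 525 MPa, n = 0.333
The minimum is concrete at n = 0.226.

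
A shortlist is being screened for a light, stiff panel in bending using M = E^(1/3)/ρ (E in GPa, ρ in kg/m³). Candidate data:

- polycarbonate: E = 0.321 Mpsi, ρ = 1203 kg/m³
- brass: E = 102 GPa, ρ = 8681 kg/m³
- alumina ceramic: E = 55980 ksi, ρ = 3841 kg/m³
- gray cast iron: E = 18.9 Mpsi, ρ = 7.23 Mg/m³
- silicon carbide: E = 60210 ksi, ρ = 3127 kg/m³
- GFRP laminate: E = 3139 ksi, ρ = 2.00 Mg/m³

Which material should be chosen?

silicon carbide

Normalizing units and computing the index:
  polycarbonate: E = 2.213 GPa, ρ = 1203 kg/m³
  brass: E = 102.0 GPa, ρ = 8681 kg/m³
  alumina ceramic: E = 386.0 GPa, ρ = 3841 kg/m³
  gray cast iron: E = 130.3 GPa, ρ = 7230 kg/m³
  silicon carbide: E = 415.1 GPa, ρ = 3127 kg/m³
  GFRP laminate: E = 21.64 GPa, ρ = 2000 kg/m³
  silicon carbide: M = 2.39×10⁻³
  alumina ceramic: M = 1.90×10⁻³
  GFRP laminate: M = 1.39×10⁻³
  polycarbonate: M = 1.08×10⁻³
  gray cast iron: M = 0.701×10⁻³
  brass: M = 0.538×10⁻³
The maximum is for silicon carbide.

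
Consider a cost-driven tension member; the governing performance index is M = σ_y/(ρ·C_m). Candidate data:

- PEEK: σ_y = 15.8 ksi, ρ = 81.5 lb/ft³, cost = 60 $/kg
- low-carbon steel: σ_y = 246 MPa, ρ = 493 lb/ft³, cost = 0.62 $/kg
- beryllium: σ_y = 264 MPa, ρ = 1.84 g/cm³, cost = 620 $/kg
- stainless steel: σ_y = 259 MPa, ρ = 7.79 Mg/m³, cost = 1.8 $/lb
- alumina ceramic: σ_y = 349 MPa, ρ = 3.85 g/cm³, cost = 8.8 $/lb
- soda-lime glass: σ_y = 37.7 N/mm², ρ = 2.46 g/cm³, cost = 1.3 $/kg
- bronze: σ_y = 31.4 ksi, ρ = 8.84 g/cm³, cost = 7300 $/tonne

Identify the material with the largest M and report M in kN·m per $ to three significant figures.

low-carbon steel, M = 50.2 kN·m per $

Normalizing units and computing the index:
  PEEK: σ_y = 108.9 MPa, ρ = 1306 kg/m³, cost = 60.00 $/kg
  low-carbon steel: σ_y = 246.0 MPa, ρ = 7897 kg/m³, cost = 0.6200 $/kg
  beryllium: σ_y = 264.0 MPa, ρ = 1840 kg/m³, cost = 620.0 $/kg
  stainless steel: σ_y = 259.0 MPa, ρ = 7790 kg/m³, cost = 3.968 $/kg
  alumina ceramic: σ_y = 349.0 MPa, ρ = 3850 kg/m³, cost = 19.40 $/kg
  soda-lime glass: σ_y = 37.70 MPa, ρ = 2460 kg/m³, cost = 1.300 $/kg
  bronze: σ_y = 216.5 MPa, ρ = 8840 kg/m³, cost = 7.300 $/kg
  low-carbon steel: M = 50.2 kN·m per $
  soda-lime glass: M = 11.8 kN·m per $
  stainless steel: M = 8.38 kN·m per $
  alumina ceramic: M = 4.67 kN·m per $
  bronze: M = 3.35 kN·m per $
  PEEK: M = 1.39 kN·m per $
  beryllium: M = 0.231 kN·m per $
Low-carbon steel has the largest M.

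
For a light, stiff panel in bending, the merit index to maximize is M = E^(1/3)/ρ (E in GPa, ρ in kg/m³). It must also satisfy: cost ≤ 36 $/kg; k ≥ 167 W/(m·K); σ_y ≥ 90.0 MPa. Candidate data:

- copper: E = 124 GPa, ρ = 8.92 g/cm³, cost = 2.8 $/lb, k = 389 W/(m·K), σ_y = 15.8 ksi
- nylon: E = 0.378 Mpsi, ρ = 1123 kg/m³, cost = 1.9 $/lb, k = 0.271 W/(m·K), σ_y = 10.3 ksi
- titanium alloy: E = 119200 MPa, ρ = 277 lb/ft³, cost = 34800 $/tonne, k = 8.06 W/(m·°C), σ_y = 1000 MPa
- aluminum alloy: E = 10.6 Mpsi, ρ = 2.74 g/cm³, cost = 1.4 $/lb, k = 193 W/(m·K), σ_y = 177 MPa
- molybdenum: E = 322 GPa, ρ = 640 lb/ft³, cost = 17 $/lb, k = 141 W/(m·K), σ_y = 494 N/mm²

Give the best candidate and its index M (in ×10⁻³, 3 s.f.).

aluminum alloy, M = 1.53×10⁻³

Screen on constraints: cost ≤ 36 $/kg; k ≥ 167 W/(m·K); σ_y ≥ 90.0 MPa. Survivors: copper, aluminum alloy.
Putting every candidate on a common basis:
  copper: E = 124.0 GPa, ρ = 8920 kg/m³
  aluminum alloy: E = 73.08 GPa, ρ = 2740 kg/m³
  aluminum alloy: M = 1.53×10⁻³
  copper: M = 0.559×10⁻³
Aluminum alloy ranks first.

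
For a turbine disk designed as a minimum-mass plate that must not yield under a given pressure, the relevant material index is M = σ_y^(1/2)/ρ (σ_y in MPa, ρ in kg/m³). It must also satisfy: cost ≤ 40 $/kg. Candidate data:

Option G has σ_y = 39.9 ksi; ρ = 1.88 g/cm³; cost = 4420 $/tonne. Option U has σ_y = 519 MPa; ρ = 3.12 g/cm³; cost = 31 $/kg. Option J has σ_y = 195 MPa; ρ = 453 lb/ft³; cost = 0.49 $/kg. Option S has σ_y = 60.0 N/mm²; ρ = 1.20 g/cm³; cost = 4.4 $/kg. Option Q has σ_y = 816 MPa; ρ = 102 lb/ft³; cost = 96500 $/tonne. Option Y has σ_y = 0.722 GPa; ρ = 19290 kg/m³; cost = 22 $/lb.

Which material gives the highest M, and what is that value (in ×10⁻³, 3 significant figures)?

option G, M = 8.82×10⁻³

Screen on constraints: cost ≤ 40 $/kg. Survivors: option G, option U, option J, option S.
In SI units:
  option G: σ_y = 275.1 MPa, ρ = 1880 kg/m³
  option U: σ_y = 519.0 MPa, ρ = 3120 kg/m³
  option J: σ_y = 195.0 MPa, ρ = 7256 kg/m³
  option S: σ_y = 60.00 MPa, ρ = 1200 kg/m³
  option G: M = 8.82×10⁻³
  option U: M = 7.30×10⁻³
  option S: M = 6.45×10⁻³
  option J: M = 1.92×10⁻³
Highest index: option G.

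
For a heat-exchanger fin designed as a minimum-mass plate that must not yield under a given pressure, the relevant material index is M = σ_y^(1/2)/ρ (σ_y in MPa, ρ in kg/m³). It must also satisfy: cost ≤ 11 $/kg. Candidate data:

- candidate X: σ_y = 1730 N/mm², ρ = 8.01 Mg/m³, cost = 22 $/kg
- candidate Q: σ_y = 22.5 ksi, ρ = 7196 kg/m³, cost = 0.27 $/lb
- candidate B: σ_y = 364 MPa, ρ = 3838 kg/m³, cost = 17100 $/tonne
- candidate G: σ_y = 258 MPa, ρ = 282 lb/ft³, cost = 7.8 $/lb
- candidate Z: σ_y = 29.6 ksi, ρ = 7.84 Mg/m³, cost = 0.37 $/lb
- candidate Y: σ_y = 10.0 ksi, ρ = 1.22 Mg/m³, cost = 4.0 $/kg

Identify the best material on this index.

candidate Y

Screen on constraints: cost ≤ 11 $/kg. Survivors: candidate Q, candidate Z, candidate Y.
Putting every candidate on a common basis:
  candidate Q: σ_y = 155.1 MPa, ρ = 7196 kg/m³
  candidate Z: σ_y = 204.1 MPa, ρ = 7840 kg/m³
  candidate Y: σ_y = 68.95 MPa, ρ = 1220 kg/m³
  candidate Y: M = 6.81×10⁻³
  candidate Z: M = 1.82×10⁻³
  candidate Q: M = 1.73×10⁻³
Candidate Y has the largest M.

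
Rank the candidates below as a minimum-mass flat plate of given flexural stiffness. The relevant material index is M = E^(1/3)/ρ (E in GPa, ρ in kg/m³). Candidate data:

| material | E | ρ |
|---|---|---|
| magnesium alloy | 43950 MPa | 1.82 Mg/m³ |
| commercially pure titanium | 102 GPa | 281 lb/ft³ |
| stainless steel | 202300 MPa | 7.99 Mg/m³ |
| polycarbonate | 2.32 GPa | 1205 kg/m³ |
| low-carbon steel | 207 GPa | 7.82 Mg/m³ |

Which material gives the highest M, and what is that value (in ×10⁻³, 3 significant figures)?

Convert each candidate to consistent units, then evaluate M:
  magnesium alloy: E = 43.95 GPa, ρ = 1820 kg/m³
  commercially pure titanium: E = 102.0 GPa, ρ = 4501 kg/m³
  stainless steel: E = 202.3 GPa, ρ = 7990 kg/m³
  polycarbonate: E = 2.320 GPa, ρ = 1205 kg/m³
  low-carbon steel: E = 207.0 GPa, ρ = 7820 kg/m³
  magnesium alloy: M = 1.94×10⁻³
  polycarbonate: M = 1.10×10⁻³
  commercially pure titanium: M = 1.04×10⁻³
  low-carbon steel: M = 0.756×10⁻³
  stainless steel: M = 0.735×10⁻³
Magnesium alloy ranks first.

magnesium alloy, M = 1.94×10⁻³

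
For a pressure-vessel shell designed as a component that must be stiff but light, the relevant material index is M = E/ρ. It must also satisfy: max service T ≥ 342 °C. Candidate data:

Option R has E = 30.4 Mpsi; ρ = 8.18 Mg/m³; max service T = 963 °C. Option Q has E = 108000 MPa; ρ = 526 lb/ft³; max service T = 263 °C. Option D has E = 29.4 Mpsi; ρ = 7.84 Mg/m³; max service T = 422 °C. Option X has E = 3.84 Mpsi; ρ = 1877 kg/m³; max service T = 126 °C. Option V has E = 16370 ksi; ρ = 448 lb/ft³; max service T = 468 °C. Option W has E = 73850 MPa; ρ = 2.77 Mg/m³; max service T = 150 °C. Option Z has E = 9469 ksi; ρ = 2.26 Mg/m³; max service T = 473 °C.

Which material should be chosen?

Screen on constraints: max service T ≥ 342 °C. Survivors: option R, option D, option V, option Z.
In SI units:
  option R: E = 209.6 GPa, ρ = 8180 kg/m³
  option D: E = 202.7 GPa, ρ = 7840 kg/m³
  option V: E = 112.9 GPa, ρ = 7176 kg/m³
  option Z: E = 65.29 GPa, ρ = 2260 kg/m³
  option Z: M = 28.9 MN·m/kg
  option D: M = 25.9 MN·m/kg
  option R: M = 25.6 MN·m/kg
  option V: M = 15.7 MN·m/kg
The maximum is for option Z.

option Z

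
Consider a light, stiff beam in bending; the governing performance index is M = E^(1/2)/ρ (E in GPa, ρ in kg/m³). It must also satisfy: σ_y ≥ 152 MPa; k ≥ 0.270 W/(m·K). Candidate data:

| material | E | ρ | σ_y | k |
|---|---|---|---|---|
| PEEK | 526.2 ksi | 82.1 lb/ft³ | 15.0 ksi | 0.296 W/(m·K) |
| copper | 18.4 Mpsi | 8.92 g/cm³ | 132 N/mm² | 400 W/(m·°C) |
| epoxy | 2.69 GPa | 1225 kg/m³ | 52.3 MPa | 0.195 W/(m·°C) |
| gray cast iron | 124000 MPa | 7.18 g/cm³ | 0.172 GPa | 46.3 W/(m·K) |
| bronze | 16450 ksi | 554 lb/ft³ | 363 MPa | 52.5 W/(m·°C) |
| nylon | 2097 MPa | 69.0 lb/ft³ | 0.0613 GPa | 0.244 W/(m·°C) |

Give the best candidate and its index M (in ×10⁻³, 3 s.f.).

gray cast iron, M = 1.55×10⁻³

Screen on constraints: σ_y ≥ 152 MPa; k ≥ 0.270 W/(m·K). Survivors: gray cast iron, bronze.
In SI units:
  gray cast iron: E = 124.0 GPa, ρ = 7180 kg/m³
  bronze: E = 113.4 GPa, ρ = 8874 kg/m³
  gray cast iron: M = 1.55×10⁻³
  bronze: M = 1.20×10⁻³
Gray cast iron has the largest M.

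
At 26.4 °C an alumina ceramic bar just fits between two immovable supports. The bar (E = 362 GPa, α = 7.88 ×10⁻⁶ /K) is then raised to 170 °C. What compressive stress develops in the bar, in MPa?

ΔT = 143.6 K. Constrained thermal stress σ = E·α·ΔT = 362.0×10³ MPa × 7.88×10⁻⁶ × 143.6 = 410 MPa (compressive).

410 MPa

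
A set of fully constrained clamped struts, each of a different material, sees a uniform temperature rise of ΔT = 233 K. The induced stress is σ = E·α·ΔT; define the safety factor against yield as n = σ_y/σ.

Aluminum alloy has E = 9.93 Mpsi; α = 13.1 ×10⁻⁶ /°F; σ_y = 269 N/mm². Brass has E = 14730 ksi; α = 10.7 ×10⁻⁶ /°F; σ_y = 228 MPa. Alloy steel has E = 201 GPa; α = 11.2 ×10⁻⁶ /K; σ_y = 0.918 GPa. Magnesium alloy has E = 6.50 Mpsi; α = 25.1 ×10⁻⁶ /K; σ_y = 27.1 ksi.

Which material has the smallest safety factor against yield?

Per material, after unit conversion:
  aluminum alloy: E = 68.46, α = 23.6, σ_y = 269.0 → σ = 376 MPa, n = 0.715
  brass: E = 101.6, α = 19.3, σ_y = 228.0 → σ = 456 MPa, n = 0.500
  alloy steel: E = 201.0, α = 11.2, σ_y = 918.0 → σ = 525 MPa, n = 1.75
  magnesium alloy: E = 44.82, α = 25.1, σ_y = 186.8 → σ = 262 MPa, n = 0.713
Brass has the lowest safety factor, n = 0.500.

brass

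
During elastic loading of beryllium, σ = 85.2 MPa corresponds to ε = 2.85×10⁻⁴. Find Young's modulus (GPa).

E = σ/ε = 85.2 MPa / 2.85×10⁻⁴ = 298900 MPa = 299 GPa.

299 GPa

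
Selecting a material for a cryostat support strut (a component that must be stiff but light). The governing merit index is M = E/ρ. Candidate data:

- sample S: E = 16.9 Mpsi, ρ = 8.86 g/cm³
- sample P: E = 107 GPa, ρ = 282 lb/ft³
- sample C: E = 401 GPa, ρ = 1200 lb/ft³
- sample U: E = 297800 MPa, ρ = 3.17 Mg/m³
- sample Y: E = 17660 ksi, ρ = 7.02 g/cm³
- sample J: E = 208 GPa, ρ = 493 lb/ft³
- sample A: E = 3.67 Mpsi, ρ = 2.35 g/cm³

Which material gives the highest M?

Convert each candidate to consistent units, then evaluate M:
  sample S: E = 116.5 GPa, ρ = 8860 kg/m³
  sample P: E = 107.0 GPa, ρ = 4517 kg/m³
  sample C: E = 401.0 GPa, ρ = 19220 kg/m³
  sample U: E = 297.8 GPa, ρ = 3170 kg/m³
  sample Y: E = 121.8 GPa, ρ = 7020 kg/m³
  sample J: E = 208.0 GPa, ρ = 7897 kg/m³
  sample A: E = 25.30 GPa, ρ = 2350 kg/m³
  sample U: M = 93.9 MN·m/kg
  sample J: M = 26.3 MN·m/kg
  sample P: M = 23.7 MN·m/kg
  sample C: M = 20.9 MN·m/kg
  sample Y: M = 17.3 MN·m/kg
  sample S: M = 13.2 MN·m/kg
  sample A: M = 10.8 MN·m/kg
Sample U has the largest M.

sample U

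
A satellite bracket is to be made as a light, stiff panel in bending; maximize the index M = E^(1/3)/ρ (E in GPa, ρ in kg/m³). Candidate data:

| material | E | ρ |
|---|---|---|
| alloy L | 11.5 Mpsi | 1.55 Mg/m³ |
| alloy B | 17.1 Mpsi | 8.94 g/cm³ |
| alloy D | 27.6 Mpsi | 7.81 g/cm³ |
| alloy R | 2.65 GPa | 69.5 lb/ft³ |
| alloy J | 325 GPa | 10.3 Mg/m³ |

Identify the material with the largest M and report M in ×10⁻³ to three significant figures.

Putting every candidate on a common basis:
  alloy L: E = 79.29 GPa, ρ = 1550 kg/m³
  alloy B: E = 117.9 GPa, ρ = 8940 kg/m³
  alloy D: E = 190.3 GPa, ρ = 7810 kg/m³
  alloy R: E = 2.650 GPa, ρ = 1113 kg/m³
  alloy J: E = 325.0 GPa, ρ = 10300 kg/m³
  alloy L: M = 2.77×10⁻³
  alloy R: M = 1.24×10⁻³
  alloy D: M = 0.736×10⁻³
  alloy J: M = 0.668×10⁻³
  alloy B: M = 0.548×10⁻³
The maximum is for alloy L.

alloy L, M = 2.77×10⁻³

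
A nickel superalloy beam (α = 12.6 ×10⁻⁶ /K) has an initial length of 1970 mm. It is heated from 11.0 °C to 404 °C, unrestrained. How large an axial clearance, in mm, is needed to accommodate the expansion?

ΔT = 404 − 11.0 = 393.0 K.
ΔL = α·L₀·ΔT = 12.6×10⁻⁶ × 1970 mm × 393.0 K = 9.76 mm.

9.76 mm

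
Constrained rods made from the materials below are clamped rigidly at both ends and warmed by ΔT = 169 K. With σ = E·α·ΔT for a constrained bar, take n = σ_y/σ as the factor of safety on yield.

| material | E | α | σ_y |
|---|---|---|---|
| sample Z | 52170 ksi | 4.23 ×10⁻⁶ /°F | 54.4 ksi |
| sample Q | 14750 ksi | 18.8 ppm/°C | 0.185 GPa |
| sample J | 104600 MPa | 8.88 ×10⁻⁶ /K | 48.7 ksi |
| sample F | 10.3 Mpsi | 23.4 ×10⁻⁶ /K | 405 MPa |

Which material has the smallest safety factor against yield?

sample Q

With everything in SI (GPa, ×10⁻⁶/K, MPa):
  sample Z: E = 359.7, α = 7.61, σ_y = 375.1 → σ = 463 MPa, n = 0.810
  sample Q: E = 101.7, α = 18.8, σ_y = 185.0 → σ = 323 MPa, n = 0.573
  sample J: E = 104.6, α = 8.88, σ_y = 335.8 → σ = 157 MPa, n = 2.14
  sample F: E = 71.02, α = 23.4, σ_y = 405.0 → σ = 281 MPa, n = 1.44
Smallest n: sample Q with n = 0.573.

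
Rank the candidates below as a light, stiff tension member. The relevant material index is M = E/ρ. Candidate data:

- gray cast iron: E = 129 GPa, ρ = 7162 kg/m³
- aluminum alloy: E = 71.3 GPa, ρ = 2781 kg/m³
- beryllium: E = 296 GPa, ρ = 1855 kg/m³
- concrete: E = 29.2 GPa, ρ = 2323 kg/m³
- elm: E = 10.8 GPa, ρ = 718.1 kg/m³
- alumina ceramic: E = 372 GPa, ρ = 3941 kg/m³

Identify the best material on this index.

beryllium

Evaluate M for each candidate:
  beryllium: M = 160 MN·m/kg
  alumina ceramic: M = 94.4 MN·m/kg
  aluminum alloy: M = 25.6 MN·m/kg
  gray cast iron: M = 18.0 MN·m/kg
  elm: M = 15.0 MN·m/kg
  concrete: M = 12.6 MN·m/kg
Highest index: beryllium.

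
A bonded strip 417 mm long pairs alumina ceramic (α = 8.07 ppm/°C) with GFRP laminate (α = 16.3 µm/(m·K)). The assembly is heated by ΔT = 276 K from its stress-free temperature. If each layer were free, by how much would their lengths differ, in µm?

947 µm

Δα = |8.07 − 16.3|×10⁻⁶/K = 8.23×10⁻⁶/K.
ΔL_mismatch = Δα·L·ΔT = 8.23×10⁻⁶ × 417.0 mm × 276.0 K = 947 µm.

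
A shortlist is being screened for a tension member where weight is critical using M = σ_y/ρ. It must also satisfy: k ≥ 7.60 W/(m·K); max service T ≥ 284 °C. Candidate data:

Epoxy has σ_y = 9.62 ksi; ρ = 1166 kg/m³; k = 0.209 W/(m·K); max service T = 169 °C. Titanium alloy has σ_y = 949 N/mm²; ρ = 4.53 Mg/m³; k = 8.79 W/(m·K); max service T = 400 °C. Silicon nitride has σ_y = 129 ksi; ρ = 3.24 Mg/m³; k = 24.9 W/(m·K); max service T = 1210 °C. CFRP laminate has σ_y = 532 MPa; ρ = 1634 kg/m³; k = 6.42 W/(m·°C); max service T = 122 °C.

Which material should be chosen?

Screen on constraints: k ≥ 7.60 W/(m·K); max service T ≥ 284 °C. Survivors: titanium alloy, silicon nitride.
Convert each candidate to consistent units, then evaluate M:
  titanium alloy: σ_y = 949.0 MPa, ρ = 4530 kg/m³
  silicon nitride: σ_y = 889.4 MPa, ρ = 3240 kg/m³
  silicon nitride: M = 275 kN·m/kg
  titanium alloy: M = 209 kN·m/kg
The maximum is for silicon nitride.

silicon nitride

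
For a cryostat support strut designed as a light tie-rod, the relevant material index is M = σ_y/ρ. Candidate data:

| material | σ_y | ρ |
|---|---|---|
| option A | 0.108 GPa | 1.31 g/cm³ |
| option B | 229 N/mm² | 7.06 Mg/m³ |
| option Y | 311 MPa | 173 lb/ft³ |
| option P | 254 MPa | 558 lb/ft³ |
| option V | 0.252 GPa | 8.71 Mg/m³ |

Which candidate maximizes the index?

option Y

Normalizing units and computing the index:
  option A: σ_y = 108.0 MPa, ρ = 1310 kg/m³
  option B: σ_y = 229.0 MPa, ρ = 7060 kg/m³
  option Y: σ_y = 311.0 MPa, ρ = 2771 kg/m³
  option P: σ_y = 254.0 MPa, ρ = 8938 kg/m³
  option V: σ_y = 252.0 MPa, ρ = 8710 kg/m³
  option Y: M = 112 kN·m/kg
  option A: M = 82.4 kN·m/kg
  option B: M = 32.4 kN·m/kg
  option V: M = 28.9 kN·m/kg
  option P: M = 28.4 kN·m/kg
Option Y ranks first.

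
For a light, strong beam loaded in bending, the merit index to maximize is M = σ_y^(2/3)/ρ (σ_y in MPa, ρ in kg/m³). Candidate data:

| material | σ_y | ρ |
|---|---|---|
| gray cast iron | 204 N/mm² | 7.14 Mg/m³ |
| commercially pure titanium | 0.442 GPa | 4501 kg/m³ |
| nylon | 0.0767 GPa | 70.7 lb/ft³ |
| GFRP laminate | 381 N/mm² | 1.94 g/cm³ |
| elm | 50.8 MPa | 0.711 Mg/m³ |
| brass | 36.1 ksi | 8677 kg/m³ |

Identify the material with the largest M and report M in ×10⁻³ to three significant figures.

GFRP laminate, M = 27.1×10⁻³

Convert each candidate to consistent units, then evaluate M:
  gray cast iron: σ_y = 204.0 MPa, ρ = 7140 kg/m³
  commercially pure titanium: σ_y = 442.0 MPa, ρ = 4501 kg/m³
  nylon: σ_y = 76.70 MPa, ρ = 1133 kg/m³
  GFRP laminate: σ_y = 381.0 MPa, ρ = 1940 kg/m³
  elm: σ_y = 50.80 MPa, ρ = 711.0 kg/m³
  brass: σ_y = 248.9 MPa, ρ = 8677 kg/m³
  GFRP laminate: M = 27.1×10⁻³
  elm: M = 19.3×10⁻³
  nylon: M = 15.9×10⁻³
  commercially pure titanium: M = 12.9×10⁻³
  gray cast iron: M = 4.85×10⁻³
  brass: M = 4.56×10⁻³
GFRP laminate ranks first.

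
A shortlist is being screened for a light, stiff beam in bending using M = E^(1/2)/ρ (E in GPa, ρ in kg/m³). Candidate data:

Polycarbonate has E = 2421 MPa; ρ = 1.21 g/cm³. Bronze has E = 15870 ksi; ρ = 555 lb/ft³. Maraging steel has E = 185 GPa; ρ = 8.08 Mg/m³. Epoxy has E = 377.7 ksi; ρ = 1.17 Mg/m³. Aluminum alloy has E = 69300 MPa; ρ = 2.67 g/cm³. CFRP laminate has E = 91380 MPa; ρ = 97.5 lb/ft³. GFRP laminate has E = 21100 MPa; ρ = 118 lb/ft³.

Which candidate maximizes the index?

Convert each candidate to consistent units, then evaluate M:
  polycarbonate: E = 2.421 GPa, ρ = 1210 kg/m³
  bronze: E = 109.4 GPa, ρ = 8890 kg/m³
  maraging steel: E = 185.0 GPa, ρ = 8080 kg/m³
  epoxy: E = 2.604 GPa, ρ = 1170 kg/m³
  aluminum alloy: E = 69.30 GPa, ρ = 2670 kg/m³
  CFRP laminate: E = 91.38 GPa, ρ = 1562 kg/m³
  GFRP laminate: E = 21.10 GPa, ρ = 1890 kg/m³
  CFRP laminate: M = 6.12×10⁻³
  aluminum alloy: M = 3.12×10⁻³
  GFRP laminate: M = 2.43×10⁻³
  maraging steel: M = 1.68×10⁻³
  epoxy: M = 1.38×10⁻³
  polycarbonate: M = 1.29×10⁻³
  bronze: M = 1.18×10⁻³
CFRP laminate has the largest M.

CFRP laminate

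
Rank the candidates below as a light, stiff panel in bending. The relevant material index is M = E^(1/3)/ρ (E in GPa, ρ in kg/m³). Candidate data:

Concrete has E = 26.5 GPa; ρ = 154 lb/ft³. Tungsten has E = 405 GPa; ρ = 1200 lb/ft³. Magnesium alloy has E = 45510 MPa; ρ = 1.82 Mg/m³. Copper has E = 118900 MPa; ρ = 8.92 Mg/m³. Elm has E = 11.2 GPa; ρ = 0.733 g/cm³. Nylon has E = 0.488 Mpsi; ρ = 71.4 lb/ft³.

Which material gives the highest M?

After converting to SI:
  concrete: E = 26.50 GPa, ρ = 2467 kg/m³
  tungsten: E = 405.0 GPa, ρ = 19220 kg/m³
  magnesium alloy: E = 45.51 GPa, ρ = 1820 kg/m³
  copper: E = 118.9 GPa, ρ = 8920 kg/m³
  elm: E = 11.20 GPa, ρ = 733.0 kg/m³
  nylon: E = 3.365 GPa, ρ = 1144 kg/m³
  elm: M = 3.05×10⁻³
  magnesium alloy: M = 1.96×10⁻³
  nylon: M = 1.31×10⁻³
  concrete: M = 1.21×10⁻³
  copper: M = 0.551×10⁻³
  tungsten: M = 0.385×10⁻³
Elm ranks first.

elm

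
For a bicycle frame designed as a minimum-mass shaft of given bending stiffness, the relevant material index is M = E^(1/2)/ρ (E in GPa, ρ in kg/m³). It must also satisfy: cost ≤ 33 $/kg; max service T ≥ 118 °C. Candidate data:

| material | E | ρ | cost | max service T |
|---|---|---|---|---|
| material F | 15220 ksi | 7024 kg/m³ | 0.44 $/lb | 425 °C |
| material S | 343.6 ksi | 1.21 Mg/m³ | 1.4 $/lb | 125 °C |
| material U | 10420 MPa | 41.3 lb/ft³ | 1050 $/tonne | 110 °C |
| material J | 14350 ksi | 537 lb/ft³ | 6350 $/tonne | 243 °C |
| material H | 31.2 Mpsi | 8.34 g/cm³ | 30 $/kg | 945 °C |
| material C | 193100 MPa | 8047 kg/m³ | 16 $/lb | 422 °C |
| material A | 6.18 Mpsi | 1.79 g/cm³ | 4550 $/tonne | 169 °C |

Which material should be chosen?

material A

Screen on constraints: cost ≤ 33 $/kg; max service T ≥ 118 °C. Survivors: material F, material S, material J, material H, material A.
In SI units:
  material F: E = 104.9 GPa, ρ = 7024 kg/m³
  material S: E = 2.369 GPa, ρ = 1210 kg/m³
  material J: E = 98.94 GPa, ρ = 8602 kg/m³
  material H: E = 215.1 GPa, ρ = 8340 kg/m³
  material A: E = 42.61 GPa, ρ = 1790 kg/m³
  material A: M = 3.65×10⁻³
  material H: M = 1.76×10⁻³
  material F: M = 1.46×10⁻³
  material S: M = 1.27×10⁻³
  material J: M = 1.16×10⁻³
Highest index: material A.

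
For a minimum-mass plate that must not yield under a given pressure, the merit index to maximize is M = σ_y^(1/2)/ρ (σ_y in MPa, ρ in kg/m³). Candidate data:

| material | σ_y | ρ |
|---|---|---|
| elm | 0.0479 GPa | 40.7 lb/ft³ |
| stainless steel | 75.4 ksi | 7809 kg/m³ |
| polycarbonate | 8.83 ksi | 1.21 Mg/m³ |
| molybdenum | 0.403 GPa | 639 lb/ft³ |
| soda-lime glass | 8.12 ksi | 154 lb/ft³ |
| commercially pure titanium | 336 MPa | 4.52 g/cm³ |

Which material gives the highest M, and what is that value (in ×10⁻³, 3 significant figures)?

elm, M = 10.6×10⁻³

Convert each candidate to consistent units, then evaluate M:
  elm: σ_y = 47.90 MPa, ρ = 652.0 kg/m³
  stainless steel: σ_y = 519.9 MPa, ρ = 7809 kg/m³
  polycarbonate: σ_y = 60.88 MPa, ρ = 1210 kg/m³
  molybdenum: σ_y = 403.0 MPa, ρ = 10240 kg/m³
  soda-lime glass: σ_y = 55.99 MPa, ρ = 2467 kg/m³
  commercially pure titanium: σ_y = 336.0 MPa, ρ = 4520 kg/m³
  elm: M = 10.6×10⁻³
  polycarbonate: M = 6.45×10⁻³
  commercially pure titanium: M = 4.06×10⁻³
  soda-lime glass: M = 3.03×10⁻³
  stainless steel: M = 2.92×10⁻³
  molybdenum: M = 1.96×10⁻³
Elm has the largest M.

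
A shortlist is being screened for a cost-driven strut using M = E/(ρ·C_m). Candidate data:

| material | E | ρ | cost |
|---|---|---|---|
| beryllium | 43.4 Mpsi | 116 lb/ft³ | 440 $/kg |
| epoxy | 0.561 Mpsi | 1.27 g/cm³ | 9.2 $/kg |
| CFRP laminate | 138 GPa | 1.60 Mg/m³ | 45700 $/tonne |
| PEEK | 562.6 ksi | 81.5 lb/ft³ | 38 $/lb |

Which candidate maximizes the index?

CFRP laminate

Putting every candidate on a common basis:
  beryllium: E = 299.2 GPa, ρ = 1858 kg/m³, cost = 440.0 $/kg
  epoxy: E = 3.868 GPa, ρ = 1270 kg/m³, cost = 9.200 $/kg
  CFRP laminate: E = 138.0 GPa, ρ = 1600 kg/m³, cost = 45.70 $/kg
  PEEK: E = 3.879 GPa, ρ = 1306 kg/m³, cost = 83.77 $/kg
  CFRP laminate: M = 1.89 MN·m per $
  beryllium: M = 0.366 MN·m per $
  epoxy: M = 0.331 MN·m per $
  PEEK: M = 0.0355 MN·m per $
CFRP laminate ranks first.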